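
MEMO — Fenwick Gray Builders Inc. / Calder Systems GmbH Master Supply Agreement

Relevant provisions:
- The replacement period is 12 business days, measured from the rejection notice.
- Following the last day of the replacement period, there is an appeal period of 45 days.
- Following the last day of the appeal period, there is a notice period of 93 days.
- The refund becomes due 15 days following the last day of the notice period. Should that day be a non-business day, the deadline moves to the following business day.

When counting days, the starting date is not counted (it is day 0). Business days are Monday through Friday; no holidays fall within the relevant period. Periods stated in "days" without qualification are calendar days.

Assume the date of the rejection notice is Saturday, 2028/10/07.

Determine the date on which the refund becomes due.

2029/03/26

The last day of the replacement period: counting 12 business days from Saturday, 2028/10/07 (Oct 9, Oct 10, Oct 11, Oct 12, …, Oct 20, Oct 23, Oct 24, skipping weekends) reaches Tuesday, 2028/10/24.
The last day of the appeal period: 2028/10/24 + 45 days = 2028/12/08.
Adding 93 calendar days to 2028/12/08 gives 2029/03/11, which is the last day of the notice period.
The date on which the refund becomes due: 2029/03/11 + 15 days = 2029/03/26. 2029/03/26 is a Monday, so no roll-forward applies.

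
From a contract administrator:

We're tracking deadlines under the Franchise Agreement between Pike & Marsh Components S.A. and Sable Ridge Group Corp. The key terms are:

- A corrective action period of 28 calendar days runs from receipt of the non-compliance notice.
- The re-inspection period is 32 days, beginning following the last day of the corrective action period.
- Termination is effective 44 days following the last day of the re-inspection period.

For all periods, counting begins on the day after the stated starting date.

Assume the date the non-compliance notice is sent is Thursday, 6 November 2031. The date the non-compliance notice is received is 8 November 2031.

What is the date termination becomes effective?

The last day of the corrective action period: 28 calendar days after 8 November 2031 is 6 December 2031.
The last day of the re-inspection period: 6 December 2031 + 32 days = 7 January 2032.
Adding 44 calendar days to 7 January 2032 gives 20 February 2032, which is the date termination becomes effective.

20 February 2032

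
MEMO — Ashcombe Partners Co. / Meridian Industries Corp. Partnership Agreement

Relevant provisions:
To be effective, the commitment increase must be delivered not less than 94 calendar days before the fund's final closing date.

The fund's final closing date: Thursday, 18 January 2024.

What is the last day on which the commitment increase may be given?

16 October 2023

18 January 2024 minus 94 days is 16 October 2023.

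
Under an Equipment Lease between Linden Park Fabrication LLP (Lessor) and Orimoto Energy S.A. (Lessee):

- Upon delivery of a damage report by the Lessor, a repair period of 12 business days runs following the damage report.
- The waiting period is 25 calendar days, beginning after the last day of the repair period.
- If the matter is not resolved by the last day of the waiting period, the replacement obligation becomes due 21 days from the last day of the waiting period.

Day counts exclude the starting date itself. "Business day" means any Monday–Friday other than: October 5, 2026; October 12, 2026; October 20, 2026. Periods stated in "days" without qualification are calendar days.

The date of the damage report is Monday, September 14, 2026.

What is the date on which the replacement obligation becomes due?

November 15, 2026

The last day of the repair period: counting 12 business days from Monday, September 14, 2026 (Sep 15, Sep 16, Sep 17, Sep 18, …, Sep 28, Sep 29, Sep 30, skipping weekends) reaches Wednesday, September 30, 2026.
Adding 25 calendar days to September 30, 2026 gives October 25, 2026, which is the last day of the waiting period.
The date on which the replacement obligation becomes due: 21 calendar days after October 25, 2026 is November 15, 2026.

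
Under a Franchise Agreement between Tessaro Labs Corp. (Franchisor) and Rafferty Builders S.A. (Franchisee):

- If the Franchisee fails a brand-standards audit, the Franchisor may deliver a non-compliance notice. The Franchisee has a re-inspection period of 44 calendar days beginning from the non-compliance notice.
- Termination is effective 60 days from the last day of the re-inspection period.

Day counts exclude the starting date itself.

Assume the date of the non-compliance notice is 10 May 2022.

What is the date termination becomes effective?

22 August 2022

The last day of the re-inspection period: 44 calendar days after 10 May 2022 is 23 June 2022.
The date termination becomes effective: 60 calendar days after 23 June 2022 is 22 August 2022.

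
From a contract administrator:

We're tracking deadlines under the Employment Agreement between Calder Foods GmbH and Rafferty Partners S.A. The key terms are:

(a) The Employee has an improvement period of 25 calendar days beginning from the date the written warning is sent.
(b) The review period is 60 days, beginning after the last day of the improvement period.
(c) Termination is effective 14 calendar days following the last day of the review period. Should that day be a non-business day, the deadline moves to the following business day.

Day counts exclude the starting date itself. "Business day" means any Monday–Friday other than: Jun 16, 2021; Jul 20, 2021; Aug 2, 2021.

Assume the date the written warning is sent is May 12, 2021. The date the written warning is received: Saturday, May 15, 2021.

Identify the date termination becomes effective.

The last day of the improvement period: May 12, 2021 + 25 days = Jun 6, 2021.
Adding 60 calendar days to Jun 6, 2021 gives Aug 5, 2021, which is the last day of the review period.
The date termination becomes effective: 14 calendar days after Aug 5, 2021 is Aug 19, 2021. Aug 19, 2021 is a Thursday and is not a listed holiday, so no roll-forward applies.

Aug 19, 2021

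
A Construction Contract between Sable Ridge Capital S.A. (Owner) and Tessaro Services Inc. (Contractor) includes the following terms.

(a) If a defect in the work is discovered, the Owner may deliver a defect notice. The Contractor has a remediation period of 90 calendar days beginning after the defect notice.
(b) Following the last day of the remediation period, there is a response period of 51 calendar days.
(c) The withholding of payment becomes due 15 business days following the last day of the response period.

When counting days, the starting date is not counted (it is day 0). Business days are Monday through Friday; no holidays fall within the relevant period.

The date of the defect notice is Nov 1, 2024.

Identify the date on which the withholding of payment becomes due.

Apr 11, 2025

The last day of the remediation period: Nov 1, 2024 + 90 days = Jan 30, 2025.
Adding 51 calendar days to Jan 30, 2025 gives Mar 22, 2025, which is the last day of the response period.
The date on which the withholding of payment becomes due: counting 15 business days from Saturday, Mar 22, 2025 (Mar 24, Mar 25, Mar 26, Mar 27, …, Apr 9, Apr 10, Apr 11, skipping weekends) reaches Friday, Apr 11, 2025.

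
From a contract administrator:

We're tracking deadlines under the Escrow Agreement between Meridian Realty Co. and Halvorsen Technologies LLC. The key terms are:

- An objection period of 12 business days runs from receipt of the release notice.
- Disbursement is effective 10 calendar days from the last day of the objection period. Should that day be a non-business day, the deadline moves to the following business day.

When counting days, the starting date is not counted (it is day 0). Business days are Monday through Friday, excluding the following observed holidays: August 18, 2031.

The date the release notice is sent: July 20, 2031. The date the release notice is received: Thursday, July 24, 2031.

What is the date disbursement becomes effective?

The last day of the objection period: 12 business days after Thursday, July 24, 2031, skipping weekends — Jul 25, Jul 28, Jul 29, Jul 30, …, Aug 7, Aug 8, Aug 11 — lands on Monday, August 11, 2031.
Adding 10 calendar days to August 11, 2031 gives August 21, 2031, which is the date disbursement becomes effective. August 21, 2031 is a Thursday and is not a listed holiday, so no roll-forward applies.

August 21, 2031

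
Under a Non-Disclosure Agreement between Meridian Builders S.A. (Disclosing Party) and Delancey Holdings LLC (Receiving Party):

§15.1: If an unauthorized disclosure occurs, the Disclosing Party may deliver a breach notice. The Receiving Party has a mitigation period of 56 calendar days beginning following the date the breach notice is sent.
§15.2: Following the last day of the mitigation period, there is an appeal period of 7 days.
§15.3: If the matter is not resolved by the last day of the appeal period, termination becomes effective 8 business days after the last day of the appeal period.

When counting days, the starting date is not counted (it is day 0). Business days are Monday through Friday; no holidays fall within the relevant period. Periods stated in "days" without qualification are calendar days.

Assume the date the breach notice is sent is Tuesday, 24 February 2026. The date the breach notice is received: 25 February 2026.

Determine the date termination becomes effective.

8 May 2026

The last day of the mitigation period: 24 February 2026 + 56 days = 21 April 2026.
The last day of the appeal period: 21 April 2026 + 7 days = 28 April 2026.
The date termination becomes effective: 8 business days after Tuesday, 28 April 2026, skipping weekends — Apr 29, Apr 30, May 1, May 4, May 5, May 6, May 7, May 8 — lands on Friday, 8 May 2026.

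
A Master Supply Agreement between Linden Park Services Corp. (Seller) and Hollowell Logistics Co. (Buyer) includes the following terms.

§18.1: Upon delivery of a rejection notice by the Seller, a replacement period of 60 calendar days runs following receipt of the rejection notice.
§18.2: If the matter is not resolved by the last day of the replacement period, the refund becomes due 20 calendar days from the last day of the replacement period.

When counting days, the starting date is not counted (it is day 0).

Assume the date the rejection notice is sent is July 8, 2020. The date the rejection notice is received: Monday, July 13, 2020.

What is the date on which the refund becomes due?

Adding 60 calendar days to July 13, 2020 gives September 11, 2020, which is the last day of the replacement period.
Adding 20 calendar days to September 11, 2020 gives October 1, 2020, which is the date on which the refund becomes due.

October 1, 2020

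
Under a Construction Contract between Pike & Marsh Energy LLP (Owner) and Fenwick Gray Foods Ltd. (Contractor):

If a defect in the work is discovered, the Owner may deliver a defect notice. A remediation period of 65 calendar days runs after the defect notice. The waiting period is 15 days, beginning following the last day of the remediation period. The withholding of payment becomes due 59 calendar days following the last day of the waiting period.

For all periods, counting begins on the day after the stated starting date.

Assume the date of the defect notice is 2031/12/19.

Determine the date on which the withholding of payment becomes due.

2032/05/06

The last day of the remediation period: 2031/12/19 + 65 days = 2032/02/22.
The last day of the waiting period: 2032/02/22 + 15 days = 2032/03/08.
Adding 59 calendar days to 2032/03/08 gives 2032/05/06, which is the date on which the withholding of payment becomes due.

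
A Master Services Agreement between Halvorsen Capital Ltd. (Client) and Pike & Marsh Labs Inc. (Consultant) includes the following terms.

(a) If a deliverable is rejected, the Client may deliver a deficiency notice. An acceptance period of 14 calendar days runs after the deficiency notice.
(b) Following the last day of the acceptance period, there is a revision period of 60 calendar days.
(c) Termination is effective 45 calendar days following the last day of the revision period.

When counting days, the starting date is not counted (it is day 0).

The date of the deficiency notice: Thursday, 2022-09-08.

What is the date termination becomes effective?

2023-01-05

The last day of the acceptance period: 14 calendar days after 2022-09-08 is 2022-09-22.
Adding 60 calendar days to 2022-09-22 gives 2022-11-21, which is the last day of the revision period.
Adding 45 calendar days to 2022-11-21 gives 2023-01-05, which is the date termination becomes effective.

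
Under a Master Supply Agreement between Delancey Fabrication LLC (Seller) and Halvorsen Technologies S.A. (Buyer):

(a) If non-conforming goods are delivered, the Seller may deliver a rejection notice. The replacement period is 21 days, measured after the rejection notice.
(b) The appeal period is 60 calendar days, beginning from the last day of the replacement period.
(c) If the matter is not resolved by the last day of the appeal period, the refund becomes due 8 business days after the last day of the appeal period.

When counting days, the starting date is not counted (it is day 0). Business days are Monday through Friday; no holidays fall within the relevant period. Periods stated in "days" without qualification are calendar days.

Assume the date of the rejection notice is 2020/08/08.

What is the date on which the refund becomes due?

2020/11/09

The last day of the replacement period: 2020/08/08 + 21 days = 2020/08/29.
Adding 60 calendar days to 2020/08/29 gives 2020/10/28, which is the last day of the appeal period.
The date on which the refund becomes due: 8 business days after Wednesday, 2020/10/28, skipping weekends — Oct 29, Oct 30, Nov 2, Nov 3, Nov 4, Nov 5, Nov 6, Nov 9 — lands on Monday, 2020/11/09.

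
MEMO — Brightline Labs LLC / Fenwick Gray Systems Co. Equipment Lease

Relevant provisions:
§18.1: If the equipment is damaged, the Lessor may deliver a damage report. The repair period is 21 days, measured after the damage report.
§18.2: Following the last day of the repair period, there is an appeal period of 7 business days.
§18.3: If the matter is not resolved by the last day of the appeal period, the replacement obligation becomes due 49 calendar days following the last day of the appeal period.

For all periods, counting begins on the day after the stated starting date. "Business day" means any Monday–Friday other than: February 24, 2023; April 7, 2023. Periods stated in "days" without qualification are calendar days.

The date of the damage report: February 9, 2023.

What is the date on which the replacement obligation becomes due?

Adding 21 calendar days to February 9, 2023 gives March 2, 2023, which is the last day of the repair period.
The last day of the appeal period: counting 7 business days from Thursday, March 2, 2023 (Mar 3, Mar 6, Mar 7, Mar 8, Mar 9, Mar 10, Mar 13, skipping weekends) reaches Monday, March 13, 2023.
The date on which the replacement obligation becomes due: 49 calendar days after March 13, 2023 is May 1, 2023.

May 1, 2023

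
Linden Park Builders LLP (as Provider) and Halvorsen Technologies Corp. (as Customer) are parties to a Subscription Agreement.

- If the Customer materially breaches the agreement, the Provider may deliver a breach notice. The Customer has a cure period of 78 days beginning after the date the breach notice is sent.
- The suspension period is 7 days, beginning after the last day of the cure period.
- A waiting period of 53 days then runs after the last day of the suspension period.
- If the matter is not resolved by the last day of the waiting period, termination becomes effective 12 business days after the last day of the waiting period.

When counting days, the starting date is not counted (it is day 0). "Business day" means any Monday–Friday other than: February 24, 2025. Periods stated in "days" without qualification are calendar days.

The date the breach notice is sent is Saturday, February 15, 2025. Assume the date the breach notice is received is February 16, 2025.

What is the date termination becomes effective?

The last day of the cure period: 78 calendar days after February 15, 2025 is May 4, 2025.
The last day of the suspension period: May 4, 2025 + 7 days = May 11, 2025.
The last day of the waiting period: 53 calendar days after May 11, 2025 is July 3, 2025.
The date termination becomes effective: counting 12 business days from Thursday, July 3, 2025 (Jul 4, Jul 7, Jul 8, Jul 9, …, Jul 17, Jul 18, Jul 21, skipping weekends) reaches Monday, July 21, 2025.

July 21, 2025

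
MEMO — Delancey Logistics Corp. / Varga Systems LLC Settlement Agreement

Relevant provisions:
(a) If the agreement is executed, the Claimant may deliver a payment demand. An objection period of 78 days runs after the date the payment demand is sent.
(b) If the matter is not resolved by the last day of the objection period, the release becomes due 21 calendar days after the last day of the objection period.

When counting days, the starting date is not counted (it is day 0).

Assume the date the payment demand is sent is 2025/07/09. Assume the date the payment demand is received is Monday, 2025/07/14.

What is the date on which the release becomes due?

2025/10/16

The last day of the objection period: 78 calendar days after 2025/07/09 is 2025/09/25.
The date on which the release becomes due: 2025/09/25 + 21 days = 2025/10/16.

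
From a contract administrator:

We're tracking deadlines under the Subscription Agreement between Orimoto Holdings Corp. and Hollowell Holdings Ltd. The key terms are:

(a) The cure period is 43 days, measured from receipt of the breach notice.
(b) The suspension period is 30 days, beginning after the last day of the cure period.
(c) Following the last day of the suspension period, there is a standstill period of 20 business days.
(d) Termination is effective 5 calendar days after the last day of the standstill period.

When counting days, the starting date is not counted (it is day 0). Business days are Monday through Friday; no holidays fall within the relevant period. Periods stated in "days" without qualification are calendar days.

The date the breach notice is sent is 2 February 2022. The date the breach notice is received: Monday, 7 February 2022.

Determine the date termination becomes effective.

24 May 2022

Adding 43 calendar days to 7 February 2022 gives 22 March 2022, which is the last day of the cure period.
The last day of the suspension period: 30 calendar days after 22 March 2022 is 21 April 2022.
The last day of the standstill period: counting 20 business days from Thursday, 21 April 2022 (Apr 22, Apr 25, Apr 26, Apr 27, …, May 17, May 18, May 19, skipping weekends) reaches Thursday, 19 May 2022.
Adding 5 calendar days to 19 May 2022 gives 24 May 2022, which is the date termination becomes effective.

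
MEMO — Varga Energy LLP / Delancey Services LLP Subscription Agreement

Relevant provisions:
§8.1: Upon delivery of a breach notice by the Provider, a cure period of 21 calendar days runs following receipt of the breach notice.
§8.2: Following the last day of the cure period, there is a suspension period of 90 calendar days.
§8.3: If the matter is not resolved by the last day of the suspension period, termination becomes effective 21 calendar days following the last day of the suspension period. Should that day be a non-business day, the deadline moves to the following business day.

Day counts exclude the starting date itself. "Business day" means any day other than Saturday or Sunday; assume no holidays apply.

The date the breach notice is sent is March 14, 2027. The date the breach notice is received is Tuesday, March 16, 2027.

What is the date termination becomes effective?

July 26, 2027

The last day of the cure period: March 16, 2027 + 21 days = April 6, 2027.
Adding 90 calendar days to April 6, 2027 gives July 5, 2027, which is the last day of the suspension period.
The date termination becomes effective: 21 calendar days after July 5, 2027 is July 26, 2027. July 26, 2027 is a Monday, so no roll-forward applies.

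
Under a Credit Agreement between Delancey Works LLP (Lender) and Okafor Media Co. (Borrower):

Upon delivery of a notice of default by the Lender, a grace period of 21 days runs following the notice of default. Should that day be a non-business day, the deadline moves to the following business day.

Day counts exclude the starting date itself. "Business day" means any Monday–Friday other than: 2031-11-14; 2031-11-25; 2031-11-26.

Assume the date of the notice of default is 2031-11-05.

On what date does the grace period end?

The last day of the grace period: 21 calendar days after 2031-11-05 is 2031-11-26. That falls on Wednesday, a listed holiday, so it rolls to the next business day, Thursday, 2031-11-27.

2031-11-27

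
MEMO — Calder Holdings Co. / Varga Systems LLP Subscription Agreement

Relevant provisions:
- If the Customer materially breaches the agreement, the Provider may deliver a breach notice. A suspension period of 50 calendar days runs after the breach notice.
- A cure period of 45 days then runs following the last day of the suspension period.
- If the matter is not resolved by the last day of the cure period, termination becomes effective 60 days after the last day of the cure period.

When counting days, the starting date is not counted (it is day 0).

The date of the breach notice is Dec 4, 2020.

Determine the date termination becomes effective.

Adding 50 calendar days to Dec 4, 2020 gives Jan 23, 2021, which is the last day of the suspension period.
Adding 45 calendar days to Jan 23, 2021 gives Mar 9, 2021, which is the last day of the cure period.
The date termination becomes effective: 60 calendar days after Mar 9, 2021 is May 8, 2021.

May 8, 2021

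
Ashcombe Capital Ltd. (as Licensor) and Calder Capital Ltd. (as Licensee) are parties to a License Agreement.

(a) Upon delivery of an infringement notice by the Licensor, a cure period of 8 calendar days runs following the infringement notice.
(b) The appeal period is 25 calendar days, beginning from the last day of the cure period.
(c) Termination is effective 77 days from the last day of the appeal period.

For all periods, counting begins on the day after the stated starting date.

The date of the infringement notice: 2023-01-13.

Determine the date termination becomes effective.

The last day of the cure period: 2023-01-13 + 8 days = 2023-01-21.
The last day of the appeal period: 2023-01-21 + 25 days = 2023-02-15.
The date termination becomes effective: 2023-02-15 + 77 days = 2023-05-03.

2023-05-03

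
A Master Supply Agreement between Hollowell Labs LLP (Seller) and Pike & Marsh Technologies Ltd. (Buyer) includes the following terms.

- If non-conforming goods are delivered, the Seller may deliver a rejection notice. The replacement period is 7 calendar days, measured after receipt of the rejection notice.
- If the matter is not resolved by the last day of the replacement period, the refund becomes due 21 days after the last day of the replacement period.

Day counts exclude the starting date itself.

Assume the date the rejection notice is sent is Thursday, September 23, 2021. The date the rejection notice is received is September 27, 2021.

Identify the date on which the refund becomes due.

October 25, 2021

Adding 7 calendar days to September 27, 2021 gives October 4, 2021, which is the last day of the replacement period.
The date on which the refund becomes due: 21 calendar days after October 4, 2021 is October 25, 2021.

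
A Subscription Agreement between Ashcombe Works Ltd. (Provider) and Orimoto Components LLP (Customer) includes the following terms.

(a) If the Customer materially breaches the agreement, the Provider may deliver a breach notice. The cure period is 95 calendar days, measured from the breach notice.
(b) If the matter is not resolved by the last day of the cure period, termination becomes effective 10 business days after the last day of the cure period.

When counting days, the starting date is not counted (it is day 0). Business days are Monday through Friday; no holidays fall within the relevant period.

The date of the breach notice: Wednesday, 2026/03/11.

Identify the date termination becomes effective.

The last day of the cure period: 2026/03/11 + 95 days = 2026/06/14.
The date termination becomes effective: 10 business days after Sunday, 2026/06/14, skipping weekends — Jun 15, Jun 16, Jun 17, Jun 18, Jun 19, Jun 22, Jun 23, Jun 24, Jun 25, Jun 26 — lands on Friday, 2026/06/26.

2026/06/26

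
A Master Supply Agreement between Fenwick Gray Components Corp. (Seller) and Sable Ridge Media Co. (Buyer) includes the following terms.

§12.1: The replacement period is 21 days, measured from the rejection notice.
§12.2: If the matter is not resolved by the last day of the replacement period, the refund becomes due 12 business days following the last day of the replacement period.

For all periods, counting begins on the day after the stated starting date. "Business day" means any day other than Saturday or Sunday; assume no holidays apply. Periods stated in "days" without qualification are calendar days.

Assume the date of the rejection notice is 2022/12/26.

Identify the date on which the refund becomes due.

2023/02/01

Adding 21 calendar days to 2022/12/26 gives 2023/01/16, which is the last day of the replacement period.
The date on which the refund becomes due: counting 12 business days from Monday, 2023/01/16 (Jan 17, Jan 18, Jan 19, Jan 20, …, Jan 30, Jan 31, Feb 1, skipping weekends) reaches Wednesday, 2023/02/01.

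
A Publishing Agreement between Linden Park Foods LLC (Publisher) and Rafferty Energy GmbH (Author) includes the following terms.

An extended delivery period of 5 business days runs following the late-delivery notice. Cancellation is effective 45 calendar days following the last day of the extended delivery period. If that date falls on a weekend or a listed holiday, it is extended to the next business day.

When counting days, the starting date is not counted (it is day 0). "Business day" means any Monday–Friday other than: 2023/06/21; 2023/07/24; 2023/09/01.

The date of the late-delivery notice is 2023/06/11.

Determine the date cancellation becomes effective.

2023/07/31

The last day of the extended delivery period: counting 5 business days from Sunday, 2023/06/11 (Jun 12, Jun 13, Jun 14, Jun 15, Jun 16, skipping weekends) reaches Friday, 2023/06/16.
The date cancellation becomes effective: 2023/06/16 + 45 days = 2023/07/31. 2023/07/31 is a Monday and is not a listed holiday, so no roll-forward applies.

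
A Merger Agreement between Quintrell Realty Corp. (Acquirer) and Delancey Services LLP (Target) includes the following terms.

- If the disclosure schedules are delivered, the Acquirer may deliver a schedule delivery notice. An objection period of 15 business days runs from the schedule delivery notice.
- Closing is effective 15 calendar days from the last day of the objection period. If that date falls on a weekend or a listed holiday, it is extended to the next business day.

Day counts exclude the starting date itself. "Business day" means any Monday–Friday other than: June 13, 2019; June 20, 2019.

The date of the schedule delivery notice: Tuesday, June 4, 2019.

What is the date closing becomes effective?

July 12, 2019

The last day of the objection period: 15 business days after Tuesday, June 4, 2019, skipping weekends and the listed holidays on Jun 13, Jun 20 — Jun 5, Jun 6, Jun 7, Jun 10, …, Jun 25, Jun 26, Jun 27 — lands on Thursday, June 27, 2019.
The date closing becomes effective: June 27, 2019 + 15 days = July 12, 2019. July 12, 2019 is a Friday and is not a listed holiday, so no roll-forward applies.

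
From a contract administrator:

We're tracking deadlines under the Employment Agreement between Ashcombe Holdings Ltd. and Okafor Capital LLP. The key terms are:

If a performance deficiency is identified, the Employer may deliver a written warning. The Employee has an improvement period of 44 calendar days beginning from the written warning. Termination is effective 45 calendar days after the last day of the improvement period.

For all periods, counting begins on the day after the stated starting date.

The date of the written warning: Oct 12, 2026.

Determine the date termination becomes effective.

Jan 9, 2027

The last day of the improvement period: 44 calendar days after Oct 12, 2026 is Nov 25, 2026.
The date termination becomes effective: 45 calendar days after Nov 25, 2026 is Jan 9, 2027.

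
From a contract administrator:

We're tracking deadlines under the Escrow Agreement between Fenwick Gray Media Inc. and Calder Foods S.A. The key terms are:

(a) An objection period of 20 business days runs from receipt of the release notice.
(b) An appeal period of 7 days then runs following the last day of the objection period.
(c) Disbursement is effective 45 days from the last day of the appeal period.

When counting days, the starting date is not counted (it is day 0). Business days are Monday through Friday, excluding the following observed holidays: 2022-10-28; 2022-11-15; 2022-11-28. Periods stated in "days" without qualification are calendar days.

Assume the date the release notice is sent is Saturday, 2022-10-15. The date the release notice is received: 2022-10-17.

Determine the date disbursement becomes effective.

2023-01-07

The last day of the objection period: 20 business days after Monday, 2022-10-17, skipping weekends and the listed holidays on Oct 28, Nov 15 — Oct 18, Oct 19, Oct 20, Oct 21, …, Nov 11, Nov 14, Nov 16 — lands on Wednesday, 2022-11-16.
The last day of the appeal period: 7 calendar days after 2022-11-16 is 2022-11-23.
The date disbursement becomes effective: 45 calendar days after 2022-11-23 is 2023-01-07.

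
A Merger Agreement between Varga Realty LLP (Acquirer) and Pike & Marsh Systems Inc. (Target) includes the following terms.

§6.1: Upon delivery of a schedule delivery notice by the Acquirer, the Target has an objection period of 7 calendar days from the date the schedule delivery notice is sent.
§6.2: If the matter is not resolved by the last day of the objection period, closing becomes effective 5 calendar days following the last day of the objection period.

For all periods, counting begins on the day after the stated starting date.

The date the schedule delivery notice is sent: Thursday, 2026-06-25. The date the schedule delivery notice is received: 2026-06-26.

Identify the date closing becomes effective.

2026-07-07

The last day of the objection period: 7 calendar days after 2026-06-25 is 2026-07-02.
The date closing becomes effective: 2026-07-02 + 5 days = 2026-07-07.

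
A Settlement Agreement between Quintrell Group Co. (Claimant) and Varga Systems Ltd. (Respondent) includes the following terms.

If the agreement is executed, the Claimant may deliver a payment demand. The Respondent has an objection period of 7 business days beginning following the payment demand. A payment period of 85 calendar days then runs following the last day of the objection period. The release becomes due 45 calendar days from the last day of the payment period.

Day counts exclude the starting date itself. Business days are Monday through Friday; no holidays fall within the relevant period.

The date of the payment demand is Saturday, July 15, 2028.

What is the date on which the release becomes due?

The last day of the objection period: counting 7 business days from Saturday, July 15, 2028 (Jul 17, Jul 18, Jul 19, Jul 20, Jul 21, Jul 24, Jul 25, skipping weekends) reaches Tuesday, July 25, 2028.
Adding 85 calendar days to July 25, 2028 gives October 18, 2028, which is the last day of the payment period.
The date on which the release becomes due: October 18, 2028 + 45 days = December 2, 2028.

December 2, 2028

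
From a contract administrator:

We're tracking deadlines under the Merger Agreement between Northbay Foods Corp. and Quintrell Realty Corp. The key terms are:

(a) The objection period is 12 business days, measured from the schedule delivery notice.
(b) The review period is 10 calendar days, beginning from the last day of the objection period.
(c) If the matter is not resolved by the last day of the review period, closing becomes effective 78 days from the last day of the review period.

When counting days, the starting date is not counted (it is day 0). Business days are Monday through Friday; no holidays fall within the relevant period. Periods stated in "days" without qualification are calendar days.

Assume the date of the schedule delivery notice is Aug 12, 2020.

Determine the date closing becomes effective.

Nov 24, 2020

The last day of the objection period: 12 business days after Wednesday, Aug 12, 2020, skipping weekends — Aug 13, Aug 14, Aug 17, Aug 18, …, Aug 26, Aug 27, Aug 28 — lands on Friday, Aug 28, 2020.
Adding 10 calendar days to Aug 28, 2020 gives Sep 7, 2020, which is the last day of the review period.
The date closing becomes effective: 78 calendar days after Sep 7, 2020 is Nov 24, 2020.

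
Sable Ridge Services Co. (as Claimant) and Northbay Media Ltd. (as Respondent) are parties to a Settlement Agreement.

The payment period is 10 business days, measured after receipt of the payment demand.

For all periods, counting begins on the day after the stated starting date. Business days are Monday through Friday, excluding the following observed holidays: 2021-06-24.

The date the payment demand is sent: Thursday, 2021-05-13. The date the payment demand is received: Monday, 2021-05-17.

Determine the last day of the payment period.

The last day of the payment period: 10 business days after Monday, 2021-05-17, skipping weekends — May 18, May 19, May 20, May 21, May 24, May 25, May 26, May 27, May 28, May 31 — lands on Monday, 2021-05-31.

2021-05-31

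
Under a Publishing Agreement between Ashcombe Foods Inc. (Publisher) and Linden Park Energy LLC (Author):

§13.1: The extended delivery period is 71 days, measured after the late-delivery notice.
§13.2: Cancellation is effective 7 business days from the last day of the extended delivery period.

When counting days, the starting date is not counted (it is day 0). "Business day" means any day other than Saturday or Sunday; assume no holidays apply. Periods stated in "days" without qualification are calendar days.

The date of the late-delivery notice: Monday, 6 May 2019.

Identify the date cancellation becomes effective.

25 July 2019

The last day of the extended delivery period: 6 May 2019 + 71 days = 16 July 2019.
From Tuesday, 16 July 2019, 7 business days (Jul 17, Jul 18, Jul 19, Jul 22, Jul 23, Jul 24, Jul 25, skipping weekends) brings us to Thursday, 25 July 2019, which is the date cancellation becomes effective.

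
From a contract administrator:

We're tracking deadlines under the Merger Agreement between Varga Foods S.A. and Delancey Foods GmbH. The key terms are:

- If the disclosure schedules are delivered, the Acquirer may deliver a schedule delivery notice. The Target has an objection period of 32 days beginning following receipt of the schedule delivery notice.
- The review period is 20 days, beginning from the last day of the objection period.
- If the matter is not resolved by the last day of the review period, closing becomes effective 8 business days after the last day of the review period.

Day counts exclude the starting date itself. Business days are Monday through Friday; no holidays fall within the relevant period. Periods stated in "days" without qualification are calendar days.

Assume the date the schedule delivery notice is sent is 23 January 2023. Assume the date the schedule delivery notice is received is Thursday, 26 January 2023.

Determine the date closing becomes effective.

The last day of the objection period: 32 calendar days after 26 January 2023 is 27 February 2023.
The last day of the review period: 27 February 2023 + 20 days = 19 March 2023.
The date closing becomes effective: 8 business days after Sunday, 19 March 2023, skipping weekends — Mar 20, Mar 21, Mar 22, Mar 23, Mar 24, Mar 27, Mar 28, Mar 29 — lands on Wednesday, 29 March 2023.

29 March 2023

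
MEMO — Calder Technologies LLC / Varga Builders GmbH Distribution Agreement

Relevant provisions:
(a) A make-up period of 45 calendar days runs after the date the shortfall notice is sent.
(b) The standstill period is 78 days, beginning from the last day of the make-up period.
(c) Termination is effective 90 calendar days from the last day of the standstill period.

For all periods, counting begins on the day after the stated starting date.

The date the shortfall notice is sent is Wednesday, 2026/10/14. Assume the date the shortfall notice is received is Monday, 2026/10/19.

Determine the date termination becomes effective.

Adding 45 calendar days to 2026/10/14 gives 2026/11/28, which is the last day of the make-up period.
The last day of the standstill period: 2026/11/28 + 78 days = 2027/02/14.
The date termination becomes effective: 90 calendar days after 2027/02/14 is 2027/05/15.

2027/05/15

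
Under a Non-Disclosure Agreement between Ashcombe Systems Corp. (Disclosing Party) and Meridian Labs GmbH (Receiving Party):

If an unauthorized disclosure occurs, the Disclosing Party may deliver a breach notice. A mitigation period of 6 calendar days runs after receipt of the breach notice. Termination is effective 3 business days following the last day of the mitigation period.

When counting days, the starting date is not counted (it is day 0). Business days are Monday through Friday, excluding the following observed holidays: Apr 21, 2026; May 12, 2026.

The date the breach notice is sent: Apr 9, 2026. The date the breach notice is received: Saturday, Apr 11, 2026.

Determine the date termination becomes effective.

Apr 23, 2026

The last day of the mitigation period: Apr 11, 2026 + 6 days = Apr 17, 2026.
The date termination becomes effective: counting 3 business days from Friday, Apr 17, 2026 (Apr 20, Apr 22, Apr 23, skipping weekends and the listed holiday on Apr 21) reaches Thursday, Apr 23, 2026.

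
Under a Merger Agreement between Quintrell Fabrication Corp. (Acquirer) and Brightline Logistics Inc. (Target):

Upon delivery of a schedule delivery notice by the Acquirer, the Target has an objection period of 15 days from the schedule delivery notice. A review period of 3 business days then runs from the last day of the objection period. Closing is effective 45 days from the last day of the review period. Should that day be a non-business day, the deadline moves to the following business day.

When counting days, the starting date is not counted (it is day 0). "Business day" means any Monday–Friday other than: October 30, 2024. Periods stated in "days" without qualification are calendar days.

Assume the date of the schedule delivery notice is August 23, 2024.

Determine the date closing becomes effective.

October 28, 2024

Adding 15 calendar days to August 23, 2024 gives September 7, 2024, which is the last day of the objection period.
From Saturday, September 7, 2024, 3 business days (Sep 9, Sep 10, Sep 11, skipping weekends) brings us to Wednesday, September 11, 2024, which is the last day of the review period.
Adding 45 calendar days to September 11, 2024 gives October 26, 2024, which is the date closing becomes effective. That falls on a Saturday, so it rolls to the next business day, Monday, October 28, 2024.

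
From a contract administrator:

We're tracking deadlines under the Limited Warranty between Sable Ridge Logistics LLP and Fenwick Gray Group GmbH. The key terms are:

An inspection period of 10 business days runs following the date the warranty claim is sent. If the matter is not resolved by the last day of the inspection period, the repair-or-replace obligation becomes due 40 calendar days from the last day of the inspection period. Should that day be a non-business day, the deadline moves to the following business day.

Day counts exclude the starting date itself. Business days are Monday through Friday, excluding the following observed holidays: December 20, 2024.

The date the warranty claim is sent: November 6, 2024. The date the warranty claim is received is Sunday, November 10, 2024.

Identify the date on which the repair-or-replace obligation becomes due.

December 30, 2024

From Wednesday, November 6, 2024, 10 business days (Nov 7, Nov 8, Nov 11, Nov 12, Nov 13, Nov 14, Nov 15, Nov 18, Nov 19, Nov 20, skipping weekends) brings us to Wednesday, November 20, 2024, which is the last day of the inspection period.
The date on which the repair-or-replace obligation becomes due: November 20, 2024 + 40 days = December 30, 2024. December 30, 2024 is a Monday and is not a listed holiday, so no roll-forward applies.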